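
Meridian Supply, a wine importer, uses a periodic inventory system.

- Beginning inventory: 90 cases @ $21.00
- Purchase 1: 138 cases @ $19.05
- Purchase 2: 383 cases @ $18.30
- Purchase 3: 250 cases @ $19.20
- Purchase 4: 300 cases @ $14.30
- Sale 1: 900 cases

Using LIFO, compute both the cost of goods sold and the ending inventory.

COGS = $15,495.00; ending inventory = $5,122.80

Sale 1 (900) [LIFO — newest first]: 300 @ $14.30 + 250 @ $19.20 + 350 @ $18.30 = $15,495.00
Ending inventory: 90 @ $21.00 + 138 @ $19.05 + 33 @ $18.30 = $5,122.80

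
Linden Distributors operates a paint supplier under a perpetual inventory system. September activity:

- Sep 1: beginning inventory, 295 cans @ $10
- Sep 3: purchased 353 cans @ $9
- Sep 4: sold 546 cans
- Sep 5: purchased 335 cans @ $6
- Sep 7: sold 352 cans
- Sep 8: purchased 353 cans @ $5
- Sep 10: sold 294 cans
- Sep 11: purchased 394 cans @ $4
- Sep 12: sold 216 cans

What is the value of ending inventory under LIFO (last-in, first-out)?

Sep 4, 546 sold [LIFO — newest first]: 353 @ $9 + 193 @ $10 = $5,107
Sep 7, 352 sold [LIFO — newest first]: 335 @ $6 + 17 @ $10 = $2,180
Sep 10, 294 sold [LIFO — newest first]: 294 @ $5 = $1,470
Sep 12, 216 sold [LIFO — newest first]: 216 @ $4 = $864
Total COGS = $5,107 + $2,180 + $1,470 + $864 = $9,621
Ending inventory: 85 @ $10 + 59 @ $5 + 178 @ $4 = $1,857
Check: goods available $11,478 = COGS $9,621 + ending $1,857

Ending inventory = $1,857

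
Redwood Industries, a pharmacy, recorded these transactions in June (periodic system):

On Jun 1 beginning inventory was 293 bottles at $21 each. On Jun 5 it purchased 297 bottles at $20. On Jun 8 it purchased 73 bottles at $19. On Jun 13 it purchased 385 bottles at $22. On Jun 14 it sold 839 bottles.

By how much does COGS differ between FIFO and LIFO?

FIFO COGS: 293 @ $21 + 297 @ $20 + 73 @ $19 + 176 @ $22 = $17,352
LIFO COGS: 385 @ $22 + 73 @ $19 + 297 @ $20 + 84 @ $21 = $17,561
Difference = |$17,352 − $17,561| = $209

$209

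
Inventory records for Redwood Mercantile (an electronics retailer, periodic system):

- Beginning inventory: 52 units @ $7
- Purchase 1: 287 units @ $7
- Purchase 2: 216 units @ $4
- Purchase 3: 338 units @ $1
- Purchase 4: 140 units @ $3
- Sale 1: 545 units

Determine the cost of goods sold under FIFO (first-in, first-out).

COGS = $3,197

Sale 1 (545) [FIFO — oldest first]: 52 @ $7 + 287 @ $7 + 206 @ $4 = $3,197
Ending inventory: 10 @ $4 + 338 @ $1 + 140 @ $3 = $798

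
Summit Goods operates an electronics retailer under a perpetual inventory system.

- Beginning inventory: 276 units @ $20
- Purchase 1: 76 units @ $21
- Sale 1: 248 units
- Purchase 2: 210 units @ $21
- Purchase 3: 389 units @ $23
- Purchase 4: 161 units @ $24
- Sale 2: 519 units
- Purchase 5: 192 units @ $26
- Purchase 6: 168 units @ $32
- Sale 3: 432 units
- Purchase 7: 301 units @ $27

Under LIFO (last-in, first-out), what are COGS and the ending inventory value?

Sale 1 (248) [LIFO — newest first]: 76 @ $21 + 172 @ $20 = $5,036
Sale 2 (519) [LIFO — newest first]: 161 @ $24 + 358 @ $23 = $12,098
Sale 3 (432) [LIFO — newest first]: 168 @ $32 + 192 @ $26 + 31 @ $23 + 41 @ $21 = $11,942
Total COGS = $5,036 + $12,098 + $11,942 = $29,076
Ending inventory: 104 @ $20 + 169 @ $21 + 301 @ $27 = $13,756

COGS = $29,076; ending inventory = $13,756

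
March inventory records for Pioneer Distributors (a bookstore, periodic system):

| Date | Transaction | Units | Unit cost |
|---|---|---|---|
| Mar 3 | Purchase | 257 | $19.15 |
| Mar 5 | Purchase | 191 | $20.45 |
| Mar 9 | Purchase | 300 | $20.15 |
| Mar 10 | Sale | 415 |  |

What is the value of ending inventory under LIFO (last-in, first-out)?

Mar 10, 415 sold [LIFO — newest first]: 300 @ $20.15 + 115 @ $20.45 = $8,396.75
Ending inventory: 257 @ $19.15 + 76 @ $20.45 = $6,475.75
Check: goods available $14,872.50 = COGS $8,396.75 + ending $6,475.75

Ending inventory = $6,475.75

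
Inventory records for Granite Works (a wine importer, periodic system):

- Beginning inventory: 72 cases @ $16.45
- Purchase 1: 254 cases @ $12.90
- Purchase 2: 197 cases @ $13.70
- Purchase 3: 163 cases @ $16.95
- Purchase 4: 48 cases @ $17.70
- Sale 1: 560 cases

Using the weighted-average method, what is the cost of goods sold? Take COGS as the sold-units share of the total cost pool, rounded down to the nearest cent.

COGS = $8,218.68

Sale 1, sell 560: 560/734 × $10,772.35 → $8,218.68
Ending inventory (cost pool remaining) = $2,553.67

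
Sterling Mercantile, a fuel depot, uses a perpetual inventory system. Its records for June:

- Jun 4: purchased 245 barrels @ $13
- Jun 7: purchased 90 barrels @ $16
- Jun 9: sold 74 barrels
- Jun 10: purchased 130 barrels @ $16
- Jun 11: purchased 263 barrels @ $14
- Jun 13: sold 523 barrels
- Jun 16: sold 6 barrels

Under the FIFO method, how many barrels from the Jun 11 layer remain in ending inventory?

125

Jun 9, 74 sold [FIFO — oldest first]: 74 @ $13 = $962
Jun 13, 523 sold [FIFO — oldest first]: 171 @ $13 + 90 @ $16 + 130 @ $16 + 132 @ $14 = $7,591
Jun 16, 6 sold [FIFO — oldest first]: 6 @ $14 = $84
Total COGS = $962 + $7,591 + $84 = $8,637
Ending inventory: 125 @ $14 = $1,750
Check: goods available $10,387 = COGS $8,637 + ending $1,750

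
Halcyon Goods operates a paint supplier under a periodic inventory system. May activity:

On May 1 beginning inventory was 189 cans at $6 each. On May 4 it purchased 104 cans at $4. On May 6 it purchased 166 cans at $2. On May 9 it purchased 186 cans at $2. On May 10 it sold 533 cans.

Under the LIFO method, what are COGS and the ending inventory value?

May 10, 533 sold [LIFO — newest first]: 186 @ $2 + 166 @ $2 + 104 @ $4 + 77 @ $6 = $1,582
Ending inventory: 112 @ $6 = $672
Check: goods available $2,254 = COGS $1,582 + ending $672

COGS = $1,582; ending inventory = $672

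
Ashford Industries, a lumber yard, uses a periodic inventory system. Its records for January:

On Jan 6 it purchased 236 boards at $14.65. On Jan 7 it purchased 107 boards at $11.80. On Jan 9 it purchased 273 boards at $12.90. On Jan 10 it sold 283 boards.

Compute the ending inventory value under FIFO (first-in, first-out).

Jan 10, 283 sold [FIFO — oldest first]: 236 @ $14.65 + 47 @ $11.80 = $4,012.00
Ending inventory: 60 @ $11.80 + 273 @ $12.90 = $4,229.70
Check: goods available $8,241.70 = COGS $4,012.00 + ending $4,229.70

Ending inventory = $4,229.70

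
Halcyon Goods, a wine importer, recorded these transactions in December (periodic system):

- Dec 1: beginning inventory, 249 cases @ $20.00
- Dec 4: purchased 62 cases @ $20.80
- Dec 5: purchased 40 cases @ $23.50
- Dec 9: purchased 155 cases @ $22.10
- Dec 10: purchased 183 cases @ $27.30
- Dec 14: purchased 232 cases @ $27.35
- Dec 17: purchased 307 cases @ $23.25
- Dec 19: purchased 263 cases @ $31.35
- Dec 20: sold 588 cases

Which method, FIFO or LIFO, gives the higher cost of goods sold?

LIFO

FIFO COGS: 249 @ $20.00 + 62 @ $20.80 + 40 @ $23.50 + 155 @ $22.10 + 82 @ $27.30 = $12,873.70
LIFO COGS: 263 @ $31.35 + 307 @ $23.25 + 18 @ $27.35 = $15,875.10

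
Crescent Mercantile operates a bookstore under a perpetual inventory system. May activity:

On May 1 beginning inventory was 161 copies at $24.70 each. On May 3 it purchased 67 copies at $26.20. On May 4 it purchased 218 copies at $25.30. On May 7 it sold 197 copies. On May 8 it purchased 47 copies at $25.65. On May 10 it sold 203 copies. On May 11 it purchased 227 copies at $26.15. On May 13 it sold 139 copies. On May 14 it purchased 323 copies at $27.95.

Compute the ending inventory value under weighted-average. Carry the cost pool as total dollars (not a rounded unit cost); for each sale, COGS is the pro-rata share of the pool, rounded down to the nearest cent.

Ending inventory = $13,715.62

After May 1: 161 on hand, pool $3,976.70 (≈ $24.7000 each)
After May 3: 228 on hand, pool $5,732.10 (≈ $25.1408 each)
After May 4: 446 on hand, pool $11,247.50 (≈ $25.2186 each)
May 7, sell 197: 197/446 × $11,247.50 → $4,968.06
After May 8: 296 on hand, pool $7,484.99 (≈ $25.2871 each)
May 10, sell 203: 203/296 × $7,484.99 → $5,133.28
After May 11: 320 on hand, pool $8,287.76 (≈ $25.8993 each)
May 13, sell 139: 139/320 × $8,287.76 → $3,599.99
After May 14: 504 on hand, pool $13,715.62 (≈ $27.2135 each)
Total COGS = $4,968.06 + $5,133.28 + $3,599.99 = $13,701.33
Ending inventory (cost pool remaining) = $13,715.62
Check: goods available $27,416.95 = COGS $13,701.33 + ending $13,715.62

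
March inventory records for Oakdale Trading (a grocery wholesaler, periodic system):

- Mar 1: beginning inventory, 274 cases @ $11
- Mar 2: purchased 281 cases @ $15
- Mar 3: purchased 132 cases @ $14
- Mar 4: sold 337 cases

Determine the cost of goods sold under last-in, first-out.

COGS = $4,923

Mar 4, 337 sold [LIFO — newest first]: 132 @ $14 + 205 @ $15 = $4,923
Ending inventory: 274 @ $11 + 76 @ $15 = $4,154
Check: goods available $9,077 = COGS $4,923 + ending $4,154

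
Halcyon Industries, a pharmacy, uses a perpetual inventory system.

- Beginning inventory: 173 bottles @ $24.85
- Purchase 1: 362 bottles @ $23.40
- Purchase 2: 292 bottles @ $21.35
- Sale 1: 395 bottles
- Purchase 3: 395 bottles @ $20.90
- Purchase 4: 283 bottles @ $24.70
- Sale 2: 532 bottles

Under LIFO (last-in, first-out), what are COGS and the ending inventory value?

COGS = $20,838.60; ending inventory = $13,411.05

Sale 1 (395) [LIFO — newest first]: 292 @ $21.35 + 103 @ $23.40 = $8,644.40
Sale 2 (532) [LIFO — newest first]: 283 @ $24.70 + 249 @ $20.90 = $12,194.20
Total COGS = $8,644.40 + $12,194.20 = $20,838.60
Ending inventory: 173 @ $24.85 + 259 @ $23.40 + 146 @ $20.90 = $13,411.05
Check: goods available $34,249.65 = COGS $20,838.60 + ending $13,411.05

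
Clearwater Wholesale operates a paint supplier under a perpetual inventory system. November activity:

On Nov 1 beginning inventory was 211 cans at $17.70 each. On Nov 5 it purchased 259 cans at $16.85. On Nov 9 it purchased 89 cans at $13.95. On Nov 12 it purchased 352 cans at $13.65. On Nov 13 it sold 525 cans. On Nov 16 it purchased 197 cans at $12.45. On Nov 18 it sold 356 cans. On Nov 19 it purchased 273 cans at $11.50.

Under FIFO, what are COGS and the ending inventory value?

Nov 13, 525 sold [FIFO — oldest first]: 211 @ $17.70 + 259 @ $16.85 + 55 @ $13.95 = $8,866.10
Nov 18, 356 sold [FIFO — oldest first]: 34 @ $13.95 + 322 @ $13.65 = $4,869.60
Total COGS = $8,866.10 + $4,869.60 = $13,735.70
Ending inventory: 30 @ $13.65 + 197 @ $12.45 + 273 @ $11.50 = $6,001.65

COGS = $13,735.70; ending inventory = $6,001.65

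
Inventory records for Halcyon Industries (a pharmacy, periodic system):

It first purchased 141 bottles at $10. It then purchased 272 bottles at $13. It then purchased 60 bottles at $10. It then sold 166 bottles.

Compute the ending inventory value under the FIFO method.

Sale 1 (166) [FIFO — oldest first]: 141 @ $10 + 25 @ $13 = $1,735
Ending inventory: 247 @ $13 + 60 @ $10 = $3,811

Ending inventory = $3,811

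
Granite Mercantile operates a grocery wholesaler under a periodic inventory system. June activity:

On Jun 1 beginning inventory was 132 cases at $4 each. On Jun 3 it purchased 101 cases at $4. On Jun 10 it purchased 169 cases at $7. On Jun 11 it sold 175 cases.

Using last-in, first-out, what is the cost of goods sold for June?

COGS = $1,207

Jun 11, 175 sold [LIFO — newest first]: 169 @ $7 + 6 @ $4 = $1,207
Ending inventory: 132 @ $4 + 95 @ $4 = $908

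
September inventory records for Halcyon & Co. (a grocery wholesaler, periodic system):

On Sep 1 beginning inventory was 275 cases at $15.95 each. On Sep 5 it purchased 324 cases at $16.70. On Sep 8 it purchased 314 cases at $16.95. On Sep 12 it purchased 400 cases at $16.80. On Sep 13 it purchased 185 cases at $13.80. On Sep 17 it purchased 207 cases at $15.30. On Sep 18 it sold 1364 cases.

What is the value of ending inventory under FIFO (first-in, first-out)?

Ending inventory = $5,016.30

Sep 18, 1364 sold [FIFO — oldest first]: 275 @ $15.95 + 324 @ $16.70 + 314 @ $16.95 + 400 @ $16.80 + 51 @ $13.80 = $22,543.15
Ending inventory: 134 @ $13.80 + 207 @ $15.30 = $5,016.30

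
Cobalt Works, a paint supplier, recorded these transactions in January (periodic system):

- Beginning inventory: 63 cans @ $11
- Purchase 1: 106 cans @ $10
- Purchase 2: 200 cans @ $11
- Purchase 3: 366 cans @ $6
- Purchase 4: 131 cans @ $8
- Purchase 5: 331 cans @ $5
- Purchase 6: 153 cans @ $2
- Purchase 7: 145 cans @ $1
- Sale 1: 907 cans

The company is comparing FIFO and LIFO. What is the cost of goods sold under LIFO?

FIFO COGS: 63 @ $11 + 106 @ $10 + 200 @ $11 + 366 @ $6 + 131 @ $8 + 41 @ $5 = $7,402
LIFO COGS: 145 @ $1 + 153 @ $2 + 331 @ $5 + 131 @ $8 + 147 @ $6 = $4,036

COGS = $4,036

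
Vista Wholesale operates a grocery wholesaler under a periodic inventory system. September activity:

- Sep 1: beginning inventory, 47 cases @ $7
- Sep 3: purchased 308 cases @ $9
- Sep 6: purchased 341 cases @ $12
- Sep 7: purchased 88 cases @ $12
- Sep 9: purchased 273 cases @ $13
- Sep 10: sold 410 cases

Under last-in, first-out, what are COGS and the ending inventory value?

Sep 10, 410 sold [LIFO — newest first]: 273 @ $13 + 88 @ $12 + 49 @ $12 = $5,193
Ending inventory: 47 @ $7 + 308 @ $9 + 292 @ $12 = $6,605

COGS = $5,193; ending inventory = $6,605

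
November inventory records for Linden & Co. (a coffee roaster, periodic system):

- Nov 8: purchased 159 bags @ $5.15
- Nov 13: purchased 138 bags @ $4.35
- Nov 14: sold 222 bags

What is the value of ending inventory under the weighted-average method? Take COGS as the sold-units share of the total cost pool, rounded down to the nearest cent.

Ending inventory = $358.38

Nov 14, sell 222: 222/297 × $1,419.15 → $1,060.77
Ending inventory (cost pool remaining) = $358.38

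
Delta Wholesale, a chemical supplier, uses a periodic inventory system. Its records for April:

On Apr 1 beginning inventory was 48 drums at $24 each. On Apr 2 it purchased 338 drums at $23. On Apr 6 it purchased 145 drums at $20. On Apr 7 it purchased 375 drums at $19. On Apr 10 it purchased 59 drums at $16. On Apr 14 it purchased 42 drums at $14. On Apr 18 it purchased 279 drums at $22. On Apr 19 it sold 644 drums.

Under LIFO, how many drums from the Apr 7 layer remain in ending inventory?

Apr 19, 644 sold [LIFO — newest first]: 279 @ $22 + 42 @ $14 + 59 @ $16 + 264 @ $19 = $12,686
Ending inventory: 48 @ $24 + 338 @ $23 + 145 @ $20 + 111 @ $19 = $13,935

111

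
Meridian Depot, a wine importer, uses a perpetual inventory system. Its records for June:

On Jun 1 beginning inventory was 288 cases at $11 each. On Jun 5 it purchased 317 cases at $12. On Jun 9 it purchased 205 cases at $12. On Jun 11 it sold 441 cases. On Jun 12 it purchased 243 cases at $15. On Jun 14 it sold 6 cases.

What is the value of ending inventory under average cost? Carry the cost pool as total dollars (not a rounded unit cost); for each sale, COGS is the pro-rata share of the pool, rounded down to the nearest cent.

After Jun 1: 288 on hand, pool $3,168.00 (≈ $11.0000 each)
After Jun 5: 605 on hand, pool $6,972.00 (≈ $11.5240 each)
After Jun 9: 810 on hand, pool $9,432.00 (≈ $11.6444 each)
Jun 11, sell 441: 441/810 × $9,432.00 → $5,135.20
After Jun 12: 612 on hand, pool $7,941.80 (≈ $12.9768 each)
Jun 14, sell 6: 6/612 × $7,941.80 → $77.86
Total COGS = $5,135.20 + $77.86 = $5,213.06
Ending inventory (cost pool remaining) = $7,863.94

Ending inventory = $7,863.94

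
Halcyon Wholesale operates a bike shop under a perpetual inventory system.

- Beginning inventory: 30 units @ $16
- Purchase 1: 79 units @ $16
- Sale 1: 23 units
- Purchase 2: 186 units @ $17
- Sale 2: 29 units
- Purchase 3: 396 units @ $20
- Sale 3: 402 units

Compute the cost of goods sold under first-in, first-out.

Sale 1 (23) [FIFO — oldest first]: 23 @ $16 = $368
Sale 2 (29) [FIFO — oldest first]: 7 @ $16 + 22 @ $16 = $464
Sale 3 (402) [FIFO — oldest first]: 57 @ $16 + 186 @ $17 + 159 @ $20 = $7,254
Total COGS = $368 + $464 + $7,254 = $8,086
Ending inventory: 237 @ $20 = $4,740

COGS = $8,086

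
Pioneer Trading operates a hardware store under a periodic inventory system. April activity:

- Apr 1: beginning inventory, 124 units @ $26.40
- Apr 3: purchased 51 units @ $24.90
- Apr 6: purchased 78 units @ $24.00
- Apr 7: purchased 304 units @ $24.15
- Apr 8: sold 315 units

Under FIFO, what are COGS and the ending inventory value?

Apr 8, 315 sold [FIFO — oldest first]: 124 @ $26.40 + 51 @ $24.90 + 78 @ $24.00 + 62 @ $24.15 = $7,912.80
Ending inventory: 242 @ $24.15 = $5,844.30

COGS = $7,912.80; ending inventory = $5,844.30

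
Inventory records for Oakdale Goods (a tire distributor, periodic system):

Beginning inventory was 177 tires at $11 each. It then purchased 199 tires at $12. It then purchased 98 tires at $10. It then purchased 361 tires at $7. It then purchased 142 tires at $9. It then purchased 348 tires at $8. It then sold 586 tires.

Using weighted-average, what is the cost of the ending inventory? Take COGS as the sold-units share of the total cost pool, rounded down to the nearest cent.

Ending inventory = $6,639.29

Sale 1, sell 586: 586/1325 × $11,904.00 → $5,264.71
Ending inventory (cost pool remaining) = $6,639.29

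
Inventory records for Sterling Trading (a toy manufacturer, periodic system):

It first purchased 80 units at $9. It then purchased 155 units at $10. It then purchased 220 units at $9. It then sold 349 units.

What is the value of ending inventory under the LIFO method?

Ending inventory = $980

Sale 1 (349) [LIFO — newest first]: 220 @ $9 + 129 @ $10 = $3,270
Ending inventory: 80 @ $9 + 26 @ $10 = $980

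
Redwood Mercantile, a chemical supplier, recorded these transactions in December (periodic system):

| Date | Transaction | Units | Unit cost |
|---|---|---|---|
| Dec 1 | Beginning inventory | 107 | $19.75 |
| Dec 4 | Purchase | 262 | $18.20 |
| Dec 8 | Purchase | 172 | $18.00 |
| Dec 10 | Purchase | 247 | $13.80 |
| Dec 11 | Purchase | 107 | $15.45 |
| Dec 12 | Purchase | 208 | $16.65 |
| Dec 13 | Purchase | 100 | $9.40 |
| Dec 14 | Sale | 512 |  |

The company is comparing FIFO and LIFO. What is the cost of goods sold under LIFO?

FIFO COGS: 107 @ $19.75 + 262 @ $18.20 + 143 @ $18.00 = $9,455.65
LIFO COGS: 100 @ $9.40 + 208 @ $16.65 + 107 @ $15.45 + 97 @ $13.80 = $7,394.95

COGS = $7,394.95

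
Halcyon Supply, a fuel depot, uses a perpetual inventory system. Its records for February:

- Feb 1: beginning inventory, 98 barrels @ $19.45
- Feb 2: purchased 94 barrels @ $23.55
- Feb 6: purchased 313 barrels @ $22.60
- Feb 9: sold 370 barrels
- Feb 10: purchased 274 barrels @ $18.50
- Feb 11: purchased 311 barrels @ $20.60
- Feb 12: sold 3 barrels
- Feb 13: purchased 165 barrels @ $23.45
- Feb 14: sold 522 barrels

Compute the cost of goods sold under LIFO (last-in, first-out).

Feb 9, 370 sold [LIFO — newest first]: 313 @ $22.60 + 57 @ $23.55 = $8,416.15
Feb 12, 3 sold [LIFO — newest first]: 3 @ $20.60 = $61.80
Feb 14, 522 sold [LIFO — newest first]: 165 @ $23.45 + 308 @ $20.60 + 49 @ $18.50 = $11,120.55
Total COGS = $8,416.15 + $61.80 + $11,120.55 = $19,598.50
Ending inventory: 98 @ $19.45 + 37 @ $23.55 + 225 @ $18.50 = $6,939.95

COGS = $19,598.50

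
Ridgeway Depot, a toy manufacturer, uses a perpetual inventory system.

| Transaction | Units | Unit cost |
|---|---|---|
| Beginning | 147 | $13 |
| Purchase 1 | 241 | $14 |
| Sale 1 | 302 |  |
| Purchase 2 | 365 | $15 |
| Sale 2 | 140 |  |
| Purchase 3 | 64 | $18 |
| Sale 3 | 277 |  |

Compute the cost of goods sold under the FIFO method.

COGS = $10,250

Sale 1 (302) [FIFO — oldest first]: 147 @ $13 + 155 @ $14 = $4,081
Sale 2 (140) [FIFO — oldest first]: 86 @ $14 + 54 @ $15 = $2,014
Sale 3 (277) [FIFO — oldest first]: 277 @ $15 = $4,155
Total COGS = $4,081 + $2,014 + $4,155 = $10,250
Ending inventory: 34 @ $15 + 64 @ $18 = $1,662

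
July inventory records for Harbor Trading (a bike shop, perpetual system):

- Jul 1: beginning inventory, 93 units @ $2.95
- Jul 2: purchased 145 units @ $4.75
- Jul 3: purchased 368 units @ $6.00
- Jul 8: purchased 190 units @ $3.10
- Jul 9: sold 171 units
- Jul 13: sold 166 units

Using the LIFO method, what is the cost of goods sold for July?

COGS = $1,471.00

Jul 9, 171 sold [LIFO — newest first]: 171 @ $3.10 = $530.10
Jul 13, 166 sold [LIFO — newest first]: 19 @ $3.10 + 147 @ $6.00 = $940.90
Total COGS = $530.10 + $940.90 = $1,471.00
Ending inventory: 93 @ $2.95 + 145 @ $4.75 + 221 @ $6.00 = $2,289.10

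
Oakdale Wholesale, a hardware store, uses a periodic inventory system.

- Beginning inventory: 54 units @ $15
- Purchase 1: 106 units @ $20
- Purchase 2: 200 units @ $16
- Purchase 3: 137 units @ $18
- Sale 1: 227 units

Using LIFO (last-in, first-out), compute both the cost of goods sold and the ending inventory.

Sale 1 (227) [LIFO — newest first]: 137 @ $18 + 90 @ $16 = $3,906
Ending inventory: 54 @ $15 + 106 @ $20 + 110 @ $16 = $4,690

COGS = $3,906; ending inventory = $4,690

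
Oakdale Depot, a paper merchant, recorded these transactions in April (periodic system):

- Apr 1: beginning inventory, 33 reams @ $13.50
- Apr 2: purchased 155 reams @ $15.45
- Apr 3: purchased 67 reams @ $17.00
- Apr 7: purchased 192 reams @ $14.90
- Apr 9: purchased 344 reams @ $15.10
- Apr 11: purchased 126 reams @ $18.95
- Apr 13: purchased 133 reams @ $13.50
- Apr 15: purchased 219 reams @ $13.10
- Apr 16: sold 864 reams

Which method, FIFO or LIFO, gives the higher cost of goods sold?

FIFO

FIFO COGS: 33 @ $13.50 + 155 @ $15.45 + 67 @ $17.00 + 192 @ $14.90 + 344 @ $15.10 + 73 @ $18.95 = $13,417.80
LIFO COGS: 219 @ $13.10 + 133 @ $13.50 + 126 @ $18.95 + 344 @ $15.10 + 42 @ $14.90 = $12,872.30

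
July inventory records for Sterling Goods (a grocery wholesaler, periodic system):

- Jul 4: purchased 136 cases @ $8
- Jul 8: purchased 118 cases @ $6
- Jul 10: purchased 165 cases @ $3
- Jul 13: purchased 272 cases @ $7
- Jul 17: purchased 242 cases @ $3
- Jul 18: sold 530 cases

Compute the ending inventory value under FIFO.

Jul 18, 530 sold [FIFO — oldest first]: 136 @ $8 + 118 @ $6 + 165 @ $3 + 111 @ $7 = $3,068
Ending inventory: 161 @ $7 + 242 @ $3 = $1,853
Check: goods available $4,921 = COGS $3,068 + ending $1,853

Ending inventory = $1,853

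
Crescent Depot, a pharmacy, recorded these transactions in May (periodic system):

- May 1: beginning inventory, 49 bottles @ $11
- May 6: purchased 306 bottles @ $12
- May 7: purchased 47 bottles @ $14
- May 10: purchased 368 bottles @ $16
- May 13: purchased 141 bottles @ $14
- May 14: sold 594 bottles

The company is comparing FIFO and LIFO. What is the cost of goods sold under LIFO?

FIFO COGS: 49 @ $11 + 306 @ $12 + 47 @ $14 + 192 @ $16 = $7,941
LIFO COGS: 141 @ $14 + 368 @ $16 + 47 @ $14 + 38 @ $12 = $8,976

COGS = $8,976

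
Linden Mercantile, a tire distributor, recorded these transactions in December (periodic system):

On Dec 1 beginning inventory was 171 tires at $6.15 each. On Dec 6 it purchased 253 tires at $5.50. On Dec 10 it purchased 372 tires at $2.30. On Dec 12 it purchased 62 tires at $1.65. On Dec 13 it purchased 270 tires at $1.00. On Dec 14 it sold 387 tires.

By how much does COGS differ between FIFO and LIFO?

FIFO COGS: 171 @ $6.15 + 216 @ $5.50 = $2,239.65
LIFO COGS: 270 @ $1.00 + 62 @ $1.65 + 55 @ $2.30 = $498.80
Difference = |$2,239.65 − $498.80| = $1,740.85

$1,740.85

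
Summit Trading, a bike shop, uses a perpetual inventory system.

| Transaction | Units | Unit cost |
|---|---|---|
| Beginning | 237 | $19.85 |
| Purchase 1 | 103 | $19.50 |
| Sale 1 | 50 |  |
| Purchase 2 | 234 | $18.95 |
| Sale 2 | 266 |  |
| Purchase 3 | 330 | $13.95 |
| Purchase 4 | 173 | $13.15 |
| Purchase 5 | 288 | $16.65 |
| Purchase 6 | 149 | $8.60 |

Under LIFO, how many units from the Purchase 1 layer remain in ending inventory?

21

Sale 1 (50) [LIFO — newest first]: 50 @ $19.50 = $975.00
Sale 2 (266) [LIFO — newest first]: 234 @ $18.95 + 32 @ $19.50 = $5,058.30
Total COGS = $975.00 + $5,058.30 = $6,033.30
Ending inventory: 237 @ $19.85 + 21 @ $19.50 + 330 @ $13.95 + 173 @ $13.15 + 288 @ $16.65 + 149 @ $8.60 = $18,069.00
Check: goods available $24,102.30 = COGS $6,033.30 + ending $18,069.00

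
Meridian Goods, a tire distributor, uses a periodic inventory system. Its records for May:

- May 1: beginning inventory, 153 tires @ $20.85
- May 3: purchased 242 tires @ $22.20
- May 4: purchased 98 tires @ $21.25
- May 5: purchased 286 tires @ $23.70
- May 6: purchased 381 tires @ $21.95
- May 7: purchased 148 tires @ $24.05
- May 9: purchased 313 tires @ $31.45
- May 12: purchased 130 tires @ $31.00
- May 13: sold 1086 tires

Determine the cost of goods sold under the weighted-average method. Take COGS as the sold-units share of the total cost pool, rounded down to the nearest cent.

May 13, sell 1086: 1086/1751 × $43,219.35 → $26,805.37
Ending inventory (cost pool remaining) = $16,413.98

COGS = $26,805.37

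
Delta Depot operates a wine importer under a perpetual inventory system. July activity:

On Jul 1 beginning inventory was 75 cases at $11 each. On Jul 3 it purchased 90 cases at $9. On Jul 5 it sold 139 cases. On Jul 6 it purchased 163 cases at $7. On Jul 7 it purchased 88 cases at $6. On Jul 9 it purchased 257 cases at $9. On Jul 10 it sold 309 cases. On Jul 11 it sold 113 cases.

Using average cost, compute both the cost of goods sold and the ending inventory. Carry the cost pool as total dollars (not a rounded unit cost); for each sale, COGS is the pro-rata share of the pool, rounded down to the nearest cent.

After Jul 1: 75 on hand, pool $825.00 (≈ $11.0000 each)
After Jul 3: 165 on hand, pool $1,635.00 (≈ $9.9091 each)
Jul 5, sell 139: 139/165 × $1,635.00 → $1,377.36
After Jul 6: 189 on hand, pool $1,398.64 (≈ $7.4002 each)
After Jul 7: 277 on hand, pool $1,926.64 (≈ $6.9554 each)
After Jul 9: 534 on hand, pool $4,239.64 (≈ $7.9394 each)
Jul 10, sell 309: 309/534 × $4,239.64 → $2,453.27
Jul 11, sell 113: 113/225 × $1,786.37 → $897.15
Total COGS = $1,377.36 + $2,453.27 + $897.15 = $4,727.78
Ending inventory (cost pool remaining) = $889.22
Check: goods available $5,617.00 = COGS $4,727.78 + ending $889.22

COGS = $4,727.78; ending inventory = $889.22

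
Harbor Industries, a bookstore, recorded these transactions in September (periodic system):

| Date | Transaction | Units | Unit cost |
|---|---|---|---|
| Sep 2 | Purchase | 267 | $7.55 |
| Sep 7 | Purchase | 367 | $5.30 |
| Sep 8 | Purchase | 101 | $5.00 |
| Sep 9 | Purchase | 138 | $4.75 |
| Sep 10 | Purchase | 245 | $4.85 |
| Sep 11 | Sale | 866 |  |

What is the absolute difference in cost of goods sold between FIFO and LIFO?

FIFO COGS: 267 @ $7.55 + 367 @ $5.30 + 101 @ $5.00 + 131 @ $4.75 = $5,088.20
LIFO COGS: 245 @ $4.85 + 138 @ $4.75 + 101 @ $5.00 + 367 @ $5.30 + 15 @ $7.55 = $4,407.10
Difference = |$5,088.20 − $4,407.10| = $681.10

$681.10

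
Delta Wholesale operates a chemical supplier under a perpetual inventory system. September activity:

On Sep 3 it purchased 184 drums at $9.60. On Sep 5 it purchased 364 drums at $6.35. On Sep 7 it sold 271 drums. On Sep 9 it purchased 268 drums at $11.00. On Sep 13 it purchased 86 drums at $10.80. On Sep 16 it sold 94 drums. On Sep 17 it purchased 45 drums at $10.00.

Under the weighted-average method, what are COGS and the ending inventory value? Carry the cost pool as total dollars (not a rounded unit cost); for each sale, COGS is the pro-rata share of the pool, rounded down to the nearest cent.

After Sep 3: 184 on hand, pool $1,766.40 (≈ $9.6000 each)
After Sep 5: 548 on hand, pool $4,077.80 (≈ $7.4412 each)
Sep 7, sell 271: 271/548 × $4,077.80 → $2,016.57
After Sep 9: 545 on hand, pool $5,009.23 (≈ $9.1912 each)
After Sep 13: 631 on hand, pool $5,938.03 (≈ $9.4105 each)
Sep 16, sell 94: 94/631 × $5,938.03 → $884.58
After Sep 17: 582 on hand, pool $5,503.45 (≈ $9.4561 each)
Total COGS = $2,016.57 + $884.58 = $2,901.15
Ending inventory (cost pool remaining) = $5,503.45

COGS = $2,901.15; ending inventory = $5,503.45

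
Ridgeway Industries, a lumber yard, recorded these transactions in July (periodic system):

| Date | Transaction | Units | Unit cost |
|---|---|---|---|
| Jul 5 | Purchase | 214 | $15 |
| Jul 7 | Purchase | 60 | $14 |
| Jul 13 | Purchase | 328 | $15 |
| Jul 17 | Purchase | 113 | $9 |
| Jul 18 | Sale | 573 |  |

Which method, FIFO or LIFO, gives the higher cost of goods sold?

FIFO

FIFO COGS: 214 @ $15 + 60 @ $14 + 299 @ $15 = $8,535
LIFO COGS: 113 @ $9 + 328 @ $15 + 60 @ $14 + 72 @ $15 = $7,857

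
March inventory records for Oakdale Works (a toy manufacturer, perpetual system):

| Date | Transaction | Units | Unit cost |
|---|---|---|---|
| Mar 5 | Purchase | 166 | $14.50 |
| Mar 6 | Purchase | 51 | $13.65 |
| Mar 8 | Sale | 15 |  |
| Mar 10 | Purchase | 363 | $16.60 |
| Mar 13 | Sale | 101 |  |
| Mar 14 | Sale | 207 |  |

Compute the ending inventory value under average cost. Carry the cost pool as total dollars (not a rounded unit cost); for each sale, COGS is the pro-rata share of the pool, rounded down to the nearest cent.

Ending inventory = $4,054.90

After Mar 5: 166 on hand, pool $2,407.00 (≈ $14.5000 each)
After Mar 6: 217 on hand, pool $3,103.15 (≈ $14.3002 each)
Mar 8, sell 15: 15/217 × $3,103.15 → $214.50
After Mar 10: 565 on hand, pool $8,914.45 (≈ $15.7778 each)
Mar 13, sell 101: 101/565 × $8,914.45 → $1,593.55
Mar 14, sell 207: 207/464 × $7,320.90 → $3,266.00
Total COGS = $214.50 + $1,593.55 + $3,266.00 = $5,074.05
Ending inventory (cost pool remaining) = $4,054.90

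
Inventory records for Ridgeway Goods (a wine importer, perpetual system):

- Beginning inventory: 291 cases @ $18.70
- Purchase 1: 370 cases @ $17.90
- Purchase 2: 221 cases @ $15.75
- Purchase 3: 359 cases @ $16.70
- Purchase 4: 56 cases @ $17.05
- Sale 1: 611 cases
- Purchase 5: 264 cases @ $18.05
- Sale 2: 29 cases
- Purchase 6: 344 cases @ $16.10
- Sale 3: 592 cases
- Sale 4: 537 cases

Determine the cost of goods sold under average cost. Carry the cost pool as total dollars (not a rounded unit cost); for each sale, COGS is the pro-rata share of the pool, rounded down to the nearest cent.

COGS = $30,466.92

After Beginning: 291 on hand, pool $5,441.70 (≈ $18.7000 each)
After Purchase 1: 661 on hand, pool $12,064.70 (≈ $18.2522 each)
After Purchase 2: 882 on hand, pool $15,545.45 (≈ $17.6252 each)
After Purchase 3: 1241 on hand, pool $21,540.75 (≈ $17.3576 each)
After Purchase 4: 1297 on hand, pool $22,495.55 (≈ $17.3443 each)
Sale 1, sell 611: 611/1297 × $22,495.55 → $10,597.36
After Purchase 5: 950 on hand, pool $16,663.39 (≈ $17.5404 each)
Sale 2, sell 29: 29/950 × $16,663.39 → $508.67
After Purchase 6: 1265 on hand, pool $21,693.12 (≈ $17.1487 each)
Sale 3, sell 592: 592/1265 × $21,693.12 → $10,152.03
Sale 4, sell 537: 537/673 × $11,541.09 → $9,208.86
Total COGS = $10,597.36 + $508.67 + $10,152.03 + $9,208.86 = $30,466.92
Ending inventory (cost pool remaining) = $2,332.23
Check: goods available $32,799.15 = COGS $30,466.92 + ending $2,332.23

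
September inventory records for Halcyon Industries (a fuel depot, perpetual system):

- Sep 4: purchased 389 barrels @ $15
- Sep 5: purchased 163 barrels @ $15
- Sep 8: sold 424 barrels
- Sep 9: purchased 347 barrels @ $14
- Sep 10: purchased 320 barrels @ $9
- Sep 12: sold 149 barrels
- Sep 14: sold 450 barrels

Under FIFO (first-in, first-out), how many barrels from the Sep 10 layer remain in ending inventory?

Sep 8, 424 sold [FIFO — oldest first]: 389 @ $15 + 35 @ $15 = $6,360
Sep 12, 149 sold [FIFO — oldest first]: 128 @ $15 + 21 @ $14 = $2,214
Sep 14, 450 sold [FIFO — oldest first]: 326 @ $14 + 124 @ $9 = $5,680
Total COGS = $6,360 + $2,214 + $5,680 = $14,254
Ending inventory: 196 @ $9 = $1,764

196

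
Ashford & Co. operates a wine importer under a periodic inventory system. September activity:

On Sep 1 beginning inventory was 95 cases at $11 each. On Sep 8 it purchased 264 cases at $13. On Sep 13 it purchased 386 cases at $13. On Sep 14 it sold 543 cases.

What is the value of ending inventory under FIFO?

Ending inventory = $2,626

Sep 14, 543 sold [FIFO — oldest first]: 95 @ $11 + 264 @ $13 + 184 @ $13 = $6,869
Ending inventory: 202 @ $13 = $2,626
Check: goods available $9,495 = COGS $6,869 + ending $2,626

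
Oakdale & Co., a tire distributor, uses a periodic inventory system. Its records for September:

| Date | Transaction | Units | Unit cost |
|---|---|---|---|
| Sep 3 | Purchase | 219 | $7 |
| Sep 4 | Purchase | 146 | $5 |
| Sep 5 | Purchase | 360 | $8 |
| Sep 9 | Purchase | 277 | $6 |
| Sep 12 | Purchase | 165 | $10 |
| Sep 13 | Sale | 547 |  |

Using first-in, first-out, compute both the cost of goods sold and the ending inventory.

COGS = $3,719; ending inventory = $4,736

Sep 13, 547 sold [FIFO — oldest first]: 219 @ $7 + 146 @ $5 + 182 @ $8 = $3,719
Ending inventory: 178 @ $8 + 277 @ $6 + 165 @ $10 = $4,736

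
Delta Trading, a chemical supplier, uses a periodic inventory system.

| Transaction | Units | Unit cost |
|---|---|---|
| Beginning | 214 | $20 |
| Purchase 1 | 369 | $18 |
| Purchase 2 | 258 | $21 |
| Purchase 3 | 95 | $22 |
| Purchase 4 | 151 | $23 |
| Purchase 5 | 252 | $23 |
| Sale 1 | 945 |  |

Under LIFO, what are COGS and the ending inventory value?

COGS = $20,179; ending inventory = $7,520

Sale 1 (945) [LIFO — newest first]: 252 @ $23 + 151 @ $23 + 95 @ $22 + 258 @ $21 + 189 @ $18 = $20,179
Ending inventory: 214 @ $20 + 180 @ $18 = $7,520
Check: goods available $27,699 = COGS $20,179 + ending $7,520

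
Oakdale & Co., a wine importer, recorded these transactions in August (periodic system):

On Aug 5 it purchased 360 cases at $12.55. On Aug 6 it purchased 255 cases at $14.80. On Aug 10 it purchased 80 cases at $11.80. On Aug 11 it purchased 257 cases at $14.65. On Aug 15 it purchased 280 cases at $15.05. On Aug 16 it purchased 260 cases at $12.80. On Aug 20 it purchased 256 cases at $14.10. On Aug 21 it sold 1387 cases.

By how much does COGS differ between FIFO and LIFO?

$420.80

FIFO COGS: 360 @ $12.55 + 255 @ $14.80 + 80 @ $11.80 + 257 @ $14.65 + 280 @ $15.05 + 155 @ $12.80 = $19,199.05
LIFO COGS: 256 @ $14.10 + 260 @ $12.80 + 280 @ $15.05 + 257 @ $14.65 + 80 @ $11.80 + 254 @ $14.80 = $19,619.85
Difference = |$19,199.05 − $19,619.85| = $420.80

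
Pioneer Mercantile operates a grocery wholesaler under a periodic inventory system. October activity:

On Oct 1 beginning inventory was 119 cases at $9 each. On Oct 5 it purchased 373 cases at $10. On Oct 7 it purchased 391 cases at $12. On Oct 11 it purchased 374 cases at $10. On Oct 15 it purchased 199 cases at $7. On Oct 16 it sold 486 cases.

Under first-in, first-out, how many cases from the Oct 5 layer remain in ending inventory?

Oct 16, 486 sold [FIFO — oldest first]: 119 @ $9 + 367 @ $10 = $4,741
Ending inventory: 6 @ $10 + 391 @ $12 + 374 @ $10 + 199 @ $7 = $9,885

6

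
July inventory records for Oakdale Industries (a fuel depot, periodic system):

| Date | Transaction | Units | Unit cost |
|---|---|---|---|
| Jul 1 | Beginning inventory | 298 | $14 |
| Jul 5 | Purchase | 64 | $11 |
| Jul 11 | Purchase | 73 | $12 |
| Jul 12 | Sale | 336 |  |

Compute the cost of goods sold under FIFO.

COGS = $4,590

Jul 12, 336 sold [FIFO — oldest first]: 298 @ $14 + 38 @ $11 = $4,590
Ending inventory: 26 @ $11 + 73 @ $12 = $1,162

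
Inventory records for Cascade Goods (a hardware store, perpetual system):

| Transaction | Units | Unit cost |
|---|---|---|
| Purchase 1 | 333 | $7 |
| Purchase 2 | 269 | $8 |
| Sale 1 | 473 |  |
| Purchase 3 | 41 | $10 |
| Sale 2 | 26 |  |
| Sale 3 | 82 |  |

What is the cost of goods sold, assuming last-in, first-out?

COGS = $4,459

Sale 1 (473) [LIFO — newest first]: 269 @ $8 + 204 @ $7 = $3,580
Sale 2 (26) [LIFO — newest first]: 26 @ $10 = $260
Sale 3 (82) [LIFO — newest first]: 15 @ $10 + 67 @ $7 = $619
Total COGS = $3,580 + $260 + $619 = $4,459
Ending inventory: 62 @ $7 = $434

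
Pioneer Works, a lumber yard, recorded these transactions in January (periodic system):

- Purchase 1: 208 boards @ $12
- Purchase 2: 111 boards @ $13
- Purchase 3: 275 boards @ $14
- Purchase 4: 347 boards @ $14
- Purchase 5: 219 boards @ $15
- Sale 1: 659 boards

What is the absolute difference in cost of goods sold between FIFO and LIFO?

$746

FIFO COGS: 208 @ $12 + 111 @ $13 + 275 @ $14 + 65 @ $14 = $8,699
LIFO COGS: 219 @ $15 + 347 @ $14 + 93 @ $14 = $9,445
Difference = |$8,699 − $9,445| = $746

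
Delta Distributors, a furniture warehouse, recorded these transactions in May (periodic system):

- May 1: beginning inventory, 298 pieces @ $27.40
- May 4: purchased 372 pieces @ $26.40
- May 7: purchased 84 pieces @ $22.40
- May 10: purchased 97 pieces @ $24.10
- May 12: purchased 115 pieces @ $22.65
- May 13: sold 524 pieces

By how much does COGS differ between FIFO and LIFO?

$1,288.35

FIFO COGS: 298 @ $27.40 + 226 @ $26.40 = $14,131.60
LIFO COGS: 115 @ $22.65 + 97 @ $24.10 + 84 @ $22.40 + 228 @ $26.40 = $12,843.25
Difference = |$14,131.60 − $12,843.25| = $1,288.35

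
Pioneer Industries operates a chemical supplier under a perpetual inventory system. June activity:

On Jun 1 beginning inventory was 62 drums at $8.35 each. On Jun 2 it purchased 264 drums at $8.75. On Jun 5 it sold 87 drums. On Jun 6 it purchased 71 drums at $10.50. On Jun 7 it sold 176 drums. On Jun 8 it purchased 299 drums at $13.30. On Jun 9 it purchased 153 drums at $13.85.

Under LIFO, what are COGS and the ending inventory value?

COGS = $2,425.50; ending inventory = $7,243.45

Jun 5, 87 sold [LIFO — newest first]: 87 @ $8.75 = $761.25
Jun 7, 176 sold [LIFO — newest first]: 71 @ $10.50 + 105 @ $8.75 = $1,664.25
Total COGS = $761.25 + $1,664.25 = $2,425.50
Ending inventory: 62 @ $8.35 + 72 @ $8.75 + 299 @ $13.30 + 153 @ $13.85 = $7,243.45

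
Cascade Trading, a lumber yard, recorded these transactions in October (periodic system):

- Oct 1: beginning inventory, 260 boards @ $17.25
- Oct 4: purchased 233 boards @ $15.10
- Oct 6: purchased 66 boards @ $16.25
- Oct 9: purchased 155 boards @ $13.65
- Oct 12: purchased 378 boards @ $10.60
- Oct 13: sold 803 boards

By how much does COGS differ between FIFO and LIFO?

$1,859.50

FIFO COGS: 260 @ $17.25 + 233 @ $15.10 + 66 @ $16.25 + 155 @ $13.65 + 89 @ $10.60 = $12,134.95
LIFO COGS: 378 @ $10.60 + 155 @ $13.65 + 66 @ $16.25 + 204 @ $15.10 = $10,275.45
Difference = |$12,134.95 − $10,275.45| = $1,859.50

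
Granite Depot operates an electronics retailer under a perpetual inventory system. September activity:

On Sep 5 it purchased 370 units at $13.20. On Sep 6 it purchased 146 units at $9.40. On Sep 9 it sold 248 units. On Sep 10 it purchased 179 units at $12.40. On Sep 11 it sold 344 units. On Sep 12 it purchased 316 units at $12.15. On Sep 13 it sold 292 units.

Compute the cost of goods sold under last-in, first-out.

Sep 9, 248 sold [LIFO — newest first]: 146 @ $9.40 + 102 @ $13.20 = $2,718.80
Sep 11, 344 sold [LIFO — newest first]: 179 @ $12.40 + 165 @ $13.20 = $4,397.60
Sep 13, 292 sold [LIFO — newest first]: 292 @ $12.15 = $3,547.80
Total COGS = $2,718.80 + $4,397.60 + $3,547.80 = $10,664.20
Ending inventory: 103 @ $13.20 + 24 @ $12.15 = $1,651.20

COGS = $10,664.20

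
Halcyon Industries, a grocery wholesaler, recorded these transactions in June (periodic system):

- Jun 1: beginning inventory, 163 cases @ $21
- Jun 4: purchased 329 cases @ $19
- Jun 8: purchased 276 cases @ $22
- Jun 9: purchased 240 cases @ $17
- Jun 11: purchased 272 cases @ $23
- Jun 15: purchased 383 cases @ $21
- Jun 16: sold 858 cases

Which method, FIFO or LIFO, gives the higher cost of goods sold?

LIFO

FIFO COGS: 163 @ $21 + 329 @ $19 + 276 @ $22 + 90 @ $17 = $17,276
LIFO COGS: 383 @ $21 + 272 @ $23 + 203 @ $17 = $17,750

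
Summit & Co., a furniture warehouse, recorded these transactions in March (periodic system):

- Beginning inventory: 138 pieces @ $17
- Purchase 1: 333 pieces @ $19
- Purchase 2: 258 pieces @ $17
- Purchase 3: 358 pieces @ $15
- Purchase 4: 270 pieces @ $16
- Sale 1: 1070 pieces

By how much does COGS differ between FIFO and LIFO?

$602

FIFO COGS: 138 @ $17 + 333 @ $19 + 258 @ $17 + 341 @ $15 = $18,174
LIFO COGS: 270 @ $16 + 358 @ $15 + 258 @ $17 + 184 @ $19 = $17,572
Difference = |$18,174 − $17,572| = $602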